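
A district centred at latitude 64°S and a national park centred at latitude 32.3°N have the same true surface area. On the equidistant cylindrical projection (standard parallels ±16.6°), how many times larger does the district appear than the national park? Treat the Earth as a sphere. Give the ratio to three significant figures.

With standard parallel φ₀ = 16.6°, the equirectangular projection gives x = Rλ cos φ₀, y = Rφ, so h = 1 and k = cos 16.6° / cos φ.
Areal scale at 64°: h·k = 1.000 × 2.186 = 2.186.
Areal scale at 32.3°: h·k = 1.000 × 1.134 = 1.134.
Ratio = 2.186/1.134 ≈ 1.93.

1.93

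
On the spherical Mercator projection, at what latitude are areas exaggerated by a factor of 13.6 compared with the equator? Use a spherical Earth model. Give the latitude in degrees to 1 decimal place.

74.3°

Mercator areal scale is sec²φ.
sec²φ = 13.6  ⇒  cos²φ = 0.07353  ⇒  cos φ = 0.2712.
φ = arccos(0.2712) ≈ 74.3°.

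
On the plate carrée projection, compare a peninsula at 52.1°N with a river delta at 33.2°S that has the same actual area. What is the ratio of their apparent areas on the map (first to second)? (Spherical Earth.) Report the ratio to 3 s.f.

1.36

For the equirectangular projection with φ₀ = 0 (plate carrée), h = 1 along meridians and k = sec φ along parallels.
Areal scale at 52.1°: h·k = 1.000 × 1.628 = 1.628.
Areal scale at 33.2°: h·k = 1.000 × 1.195 = 1.195.
Ratio = 1.628/1.195 ≈ 1.36.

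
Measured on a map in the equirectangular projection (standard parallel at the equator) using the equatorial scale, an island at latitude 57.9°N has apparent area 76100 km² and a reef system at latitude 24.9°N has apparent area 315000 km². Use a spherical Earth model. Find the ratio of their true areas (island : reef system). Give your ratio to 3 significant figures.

0.142

On the plate carrée, areal scale = h·k = 1 × sec φ, so true area = apparent × cos φ.
True area of island: 76100 × cos(57.9°) = 76100 × 0.5314 = 40440 km².
True area of reef system: 315000 × cos(24.9°) = 315000 × 0.9070 = 285700 km².
Ratio = 40440 / 285700 ≈ 0.142.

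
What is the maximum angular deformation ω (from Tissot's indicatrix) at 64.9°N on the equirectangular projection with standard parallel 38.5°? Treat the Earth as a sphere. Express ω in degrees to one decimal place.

The equidistant cylindrical projection with φ₀ = 38.5° has h = 1 (meridians true) and k = cos φ₀ / cos φ along parallels.
At 64.9°: h = 1.000, k = 1.845; principal scales a = 1.845, b = 1.000.
sin(ω/2) = (a − b)/(a + b) = 0.8449/2.845 = 0.2970, so ω = 2 arcsin(0.2970) ≈ 34.6°.

34.6°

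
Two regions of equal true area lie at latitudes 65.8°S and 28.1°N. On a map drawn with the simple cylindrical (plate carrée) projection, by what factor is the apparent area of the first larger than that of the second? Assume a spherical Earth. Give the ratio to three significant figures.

In the plate carrée (x = Rλ, y = Rφ), meridians are true-scale (h = 1) and parallels are stretched by k = sec φ.
Areal scale at 65.8°: h·k = 1.000 × 2.439 = 2.439.
Areal scale at 28.1°: h·k = 1.000 × 1.134 = 1.134.
Ratio = 2.439/1.134 ≈ 2.15.

2.15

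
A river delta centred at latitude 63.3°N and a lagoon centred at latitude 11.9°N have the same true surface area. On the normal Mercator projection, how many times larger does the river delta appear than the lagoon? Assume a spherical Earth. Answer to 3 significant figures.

4.74

On Mercator, area is exaggerated by sec²φ = 1/cos²φ.
At 63.3°: sec²(63.3°) = 1/0.4493² = 4.953.
At 11.9°: sec²(11.9°) = 1/0.9785² = 1.044.
Ratio = 4.953/1.044 = cos²(11.9°)/cos²(63.3°) ≈ 4.74.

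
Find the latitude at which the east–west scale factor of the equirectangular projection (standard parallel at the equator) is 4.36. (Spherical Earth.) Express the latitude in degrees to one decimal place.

76.7°

Plate carrée: h = 1, k = sec φ along parallels.
sec φ = 4.36  ⇒  cos φ = 0.2294  ⇒  φ ≈ 76.7°.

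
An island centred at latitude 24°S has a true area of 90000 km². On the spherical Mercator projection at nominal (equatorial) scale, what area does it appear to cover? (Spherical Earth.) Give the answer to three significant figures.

108000 km²

Mercator is conformal, so the point scale is isotropic: h = k = sec φ = 1/cos φ.
Areal scale = k² = sec²φ = 1/cos²(24°) = 1/0.9135² = 1.198.
Apparent area = 90000 × 1.198 ≈ 108000 km².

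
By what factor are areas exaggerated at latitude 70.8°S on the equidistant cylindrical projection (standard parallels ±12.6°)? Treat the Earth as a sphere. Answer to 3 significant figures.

2.97

The equidistant cylindrical projection with φ₀ = 12.6° has h = 1 (meridians true) and k = cos φ₀ / cos φ along parallels.
Areal scale = h·k = 1 × cos φ₀ / cos φ; at 70.8°, h = 1.000, k = 2.968, so h·k = 2.968.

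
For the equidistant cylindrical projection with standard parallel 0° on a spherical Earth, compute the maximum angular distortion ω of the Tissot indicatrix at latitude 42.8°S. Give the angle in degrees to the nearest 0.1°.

17.7°

For the equirectangular projection with φ₀ = 0 (plate carrée), h = 1 along meridians and k = sec φ along parallels.
At 42.8°: h = 1.000, k = 1.363; principal scales a = 1.363, b = 1.000.
sin(ω/2) = (a − b)/(a + b) = 0.3629/2.363 = 0.1536, so ω = 2 arcsin(0.1536) ≈ 17.7°.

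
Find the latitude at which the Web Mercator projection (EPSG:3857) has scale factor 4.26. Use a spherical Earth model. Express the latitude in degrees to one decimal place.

Mercator scale is k = sec φ = 1/cos φ.
1/cos φ = 4.26  ⇒  cos φ = 0.2347  ⇒  φ = arccos(0.2347) ≈ 76.4°.

76.4°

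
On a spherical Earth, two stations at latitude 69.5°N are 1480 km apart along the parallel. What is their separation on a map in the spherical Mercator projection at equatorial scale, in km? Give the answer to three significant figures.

4230 km

For Mercator, h = k = sec φ (a conformal cylindrical projection has a single point scale, 1/cos φ).
Along the parallel, k = sec 69.5° = 1/0.3502 = 2.855.
Map distance = 1480 × 2.855 ≈ 4230 km.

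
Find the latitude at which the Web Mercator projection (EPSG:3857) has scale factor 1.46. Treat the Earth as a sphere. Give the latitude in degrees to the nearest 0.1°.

Mercator scale is k = sec φ = 1/cos φ.
1/cos φ = 1.46  ⇒  cos φ = 0.6849  ⇒  φ = arccos(0.6849) ≈ 46.8°.

46.8°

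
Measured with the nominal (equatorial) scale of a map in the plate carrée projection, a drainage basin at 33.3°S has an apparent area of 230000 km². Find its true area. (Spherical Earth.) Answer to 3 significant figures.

192000 km²

In the plate carrée (x = Rλ, y = Rφ), meridians are true-scale (h = 1) and parallels are stretched by k = sec φ.
Areal scale = h·k = 1 × sec φ; at 33.3°, h = 1.000, k = 1.196, so h·k = 1.196.
True area = apparent / (areal scale) = 230000 / 1.196 ≈ 192000 km².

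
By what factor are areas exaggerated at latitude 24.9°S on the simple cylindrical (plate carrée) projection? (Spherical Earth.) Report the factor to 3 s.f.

For the equirectangular projection with φ₀ = 0 (plate carrée), h = 1 along meridians and k = sec φ along parallels.
Areal scale = h·k = 1 × sec φ; at 24.9°, h = 1.000, k = 1.102, so h·k = 1.102.

1.10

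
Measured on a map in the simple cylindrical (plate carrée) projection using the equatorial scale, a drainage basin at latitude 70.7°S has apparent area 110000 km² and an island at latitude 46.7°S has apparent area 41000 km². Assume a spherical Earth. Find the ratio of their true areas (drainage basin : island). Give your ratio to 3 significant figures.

1.29

Plate carrée has h = 1 and k = sec φ, giving areal scale sec φ; true area = (apparent area) · cos φ.
True area of drainage basin: 110000 × cos(70.7°) = 110000 × 0.3305 = 36360 km².
True area of island: 41000 × cos(46.7°) = 41000 × 0.6858 = 28120 km².
Ratio = 36360 / 28120 ≈ 1.29.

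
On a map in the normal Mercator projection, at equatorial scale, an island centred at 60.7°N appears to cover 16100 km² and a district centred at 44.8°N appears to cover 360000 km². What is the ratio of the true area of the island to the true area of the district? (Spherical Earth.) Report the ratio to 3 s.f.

Mercator's areal exaggeration is sec²φ; hence true area = (apparent area) · cos²φ.
True area of island: 16100 × cos²(60.7°) = 16100 × 0.2395 = 3856 km².
True area of district: 360000 × cos²(44.8°) = 360000 × 0.5035 = 181300 km².
Ratio = 3856 / 181300 ≈ 0.0213.

0.0213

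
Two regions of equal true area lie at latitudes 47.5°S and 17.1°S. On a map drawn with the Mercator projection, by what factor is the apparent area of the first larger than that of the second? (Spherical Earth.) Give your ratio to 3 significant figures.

2.00

On Mercator, area is exaggerated by sec²φ = 1/cos²φ.
At 47.5°: sec²(47.5°) = 1/0.6756² = 2.191.
At 17.1°: sec²(17.1°) = 1/0.9558² = 1.095.
Ratio = 2.191/1.095 = cos²(17.1°)/cos²(47.5°) ≈ 2.00.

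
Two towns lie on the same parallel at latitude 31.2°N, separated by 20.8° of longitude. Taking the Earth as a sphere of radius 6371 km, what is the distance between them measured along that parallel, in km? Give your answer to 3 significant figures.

Arc length along a parallel = R cos φ · Δλ (with Δλ in radians).
= 6371 × cos 31.2° × (20.8° × π/180) = 6371 × 0.8554 × 0.3630 ≈ 1980 km.

1980 km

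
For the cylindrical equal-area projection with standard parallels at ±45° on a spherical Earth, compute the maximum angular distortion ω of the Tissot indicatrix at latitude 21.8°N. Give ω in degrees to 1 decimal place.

30.8°

A cylindrical equal-area projection with standard parallel φ₀ has meridian scale h = cos φ / cos φ₀ and parallel scale k = cos φ₀ / cos φ (so areas are preserved, h·k = 1).
At 21.8°: h = 1.313, k = 0.7616; principal scales a = 1.313, b = 0.7616.
sin(ω/2) = (a − b)/(a + b) = 0.5515/2.075 = 0.2658, so ω = 2 arcsin(0.2658) ≈ 30.8°.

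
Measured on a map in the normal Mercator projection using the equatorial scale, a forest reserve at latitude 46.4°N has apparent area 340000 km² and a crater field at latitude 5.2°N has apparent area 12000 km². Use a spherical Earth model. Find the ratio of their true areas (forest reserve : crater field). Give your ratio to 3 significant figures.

Since Mercator area scale is 1/cos²φ, the true area equals the apparent area multiplied by cos²φ.
True area of forest reserve: 340000 × cos²(46.4°) = 340000 × 0.4756 = 161700 km².
True area of crater field: 12000 × cos²(5.2°) = 12000 × 0.9918 = 11900 km².
Ratio = 161700 / 11900 ≈ 13.6.

13.6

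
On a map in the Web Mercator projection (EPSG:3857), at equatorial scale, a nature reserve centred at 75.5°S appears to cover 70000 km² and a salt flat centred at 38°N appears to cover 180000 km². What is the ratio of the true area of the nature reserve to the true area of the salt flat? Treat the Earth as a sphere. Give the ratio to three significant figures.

Mercator's areal exaggeration is sec²φ; hence true area = (apparent area) · cos²φ.
True area of nature reserve: 70000 × cos²(75.5°) = 70000 × 0.06269 = 4388 km².
True area of salt flat: 180000 × cos²(38°) = 180000 × 0.6210 = 111800 km².
Ratio = 4388 / 111800 ≈ 0.0393.

0.0393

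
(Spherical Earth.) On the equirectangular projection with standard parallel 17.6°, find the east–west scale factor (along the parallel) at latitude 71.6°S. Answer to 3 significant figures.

In the equirectangular projection with standard parallel φ₀ = 17.6° (x = Rλ cos φ₀, y = Rφ), meridians are true-scale (h = 1) and the parallel scale is k = cos φ₀ / cos φ.
k = cos 17.6° / cos 71.6° = 0.9532/0.3156 = 3.020.

3.02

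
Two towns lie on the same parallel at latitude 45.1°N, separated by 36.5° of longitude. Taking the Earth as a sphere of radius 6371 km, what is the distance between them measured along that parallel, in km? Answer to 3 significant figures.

2860 km

Arc length along a parallel = R cos φ · Δλ (with Δλ in radians).
= 6371 × cos 45.1° × (36.5° × π/180) = 6371 × 0.7059 × 0.6370 ≈ 2860 km.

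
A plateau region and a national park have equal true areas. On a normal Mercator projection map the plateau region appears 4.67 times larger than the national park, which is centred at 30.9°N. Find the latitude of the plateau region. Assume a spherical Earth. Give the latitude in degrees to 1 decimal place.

For equal true areas on Mercator, apparent areas scale as sec²φ, so the ratio is cos²φ₂ / cos²φ₁.
cos²φ₂ / cos²φ₁ = 4.67  ⇒  cos φ₁ = cos 30.9° / √4.67 = 0.8581/2.161 = 0.3971.
φ₁ = arccos(0.3971) ≈ 66.6°.

66.6°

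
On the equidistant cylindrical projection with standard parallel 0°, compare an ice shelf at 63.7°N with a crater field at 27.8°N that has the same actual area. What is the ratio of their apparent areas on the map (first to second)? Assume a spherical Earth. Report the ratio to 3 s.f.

2.00

In the plate carrée (x = Rλ, y = Rφ), meridians are true-scale (h = 1) and parallels are stretched by k = sec φ.
Areal scale at 63.7°: h·k = 1.000 × 2.257 = 2.257.
Areal scale at 27.8°: h·k = 1.000 × 1.130 = 1.130.
Ratio = 2.257/1.130 ≈ 2.00.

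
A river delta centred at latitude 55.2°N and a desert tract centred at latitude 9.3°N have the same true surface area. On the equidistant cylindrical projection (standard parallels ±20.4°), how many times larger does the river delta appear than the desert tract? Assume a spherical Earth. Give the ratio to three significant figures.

In the equirectangular projection with standard parallel φ₀ = 20.4° (x = Rλ cos φ₀, y = Rφ), meridians are true-scale (h = 1) and the parallel scale is k = cos φ₀ / cos φ.
Areal scale at 55.2°: h·k = 1.000 × 1.642 = 1.642.
Areal scale at 9.3°: h·k = 1.000 × 0.9498 = 0.9498.
Ratio = 1.642/0.9498 ≈ 1.73.

1.73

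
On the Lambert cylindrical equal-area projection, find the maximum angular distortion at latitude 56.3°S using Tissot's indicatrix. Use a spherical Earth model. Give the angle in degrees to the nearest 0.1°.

63.9°

The Lambert cylindrical equal-area projection is the cylindrical equal-area projection with its standard parallel at the equator (φ₀ = 0). A cylindrical equal-area projection with standard parallel φ₀ has meridian scale h = cos φ / cos φ₀ and parallel scale k = cos φ₀ / cos φ (so areas are preserved, h·k = 1).
At 56.3°: h = 0.5548, k = 1.802; principal scales a = 1.802, b = 0.5548.
sin(ω/2) = (a − b)/(a + b) = 1.247/2.357 = 0.5292, so ω = 2 arcsin(0.5292) ≈ 63.9°.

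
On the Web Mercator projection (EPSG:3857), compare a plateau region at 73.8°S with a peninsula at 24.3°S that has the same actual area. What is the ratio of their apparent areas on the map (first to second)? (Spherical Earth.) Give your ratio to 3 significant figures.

Mercator is conformal with k = sec φ, so areal scale = k² = sec²φ.
At 73.8°: sec²(73.8°) = 1/0.2790² = 12.85.
At 24.3°: sec²(24.3°) = 1/0.9114² = 1.204.
Ratio = 12.85/1.204 = cos²(24.3°)/cos²(73.8°) ≈ 10.7.

10.7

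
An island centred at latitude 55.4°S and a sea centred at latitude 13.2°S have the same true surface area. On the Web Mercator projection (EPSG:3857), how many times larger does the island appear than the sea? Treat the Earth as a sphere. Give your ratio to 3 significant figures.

2.94

Mercator areal scale is sec²φ.
At 55.4°: sec²(55.4°) = 1/0.5678² = 3.101.
At 13.2°: sec²(13.2°) = 1/0.9736² = 1.055.
Ratio = 3.101/1.055 = cos²(13.2°)/cos²(55.4°) ≈ 2.94.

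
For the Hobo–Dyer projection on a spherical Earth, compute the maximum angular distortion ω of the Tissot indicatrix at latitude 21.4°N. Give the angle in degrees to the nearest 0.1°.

The Hobo–Dyer projection is cylindrical equal-area with φ₀ = 37.5°. A cylindrical equal-area projection with standard parallel φ₀ has meridian scale h = cos φ / cos φ₀ and parallel scale k = cos φ₀ / cos φ (so areas are preserved, h·k = 1).
At 21.4°: h = 1.174, k = 0.8521; principal scales a = 1.174, b = 0.8521.
sin(ω/2) = (a − b)/(a + b) = 0.3215/2.026 = 0.1587, so ω = 2 arcsin(0.1587) ≈ 18.3°.

18.3°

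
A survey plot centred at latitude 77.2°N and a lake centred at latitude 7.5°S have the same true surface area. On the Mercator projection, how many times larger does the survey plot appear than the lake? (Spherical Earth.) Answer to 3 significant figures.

On Mercator, area is exaggerated by sec²φ = 1/cos²φ.
At 77.2°: sec²(77.2°) = 1/0.2215² = 20.37.
At 7.5°: sec²(7.5°) = 1/0.9914² = 1.017.
Ratio = 20.37/1.017 = cos²(7.5°)/cos²(77.2°) ≈ 20.0.

20.0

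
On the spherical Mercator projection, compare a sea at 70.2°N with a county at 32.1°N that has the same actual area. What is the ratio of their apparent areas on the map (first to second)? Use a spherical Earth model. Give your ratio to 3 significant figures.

Mercator is conformal with k = sec φ, so areal scale = k² = sec²φ.
At 70.2°: sec²(70.2°) = 1/0.3387² = 8.715.
At 32.1°: sec²(32.1°) = 1/0.8471² = 1.394.
Ratio = 8.715/1.394 = cos²(32.1°)/cos²(70.2°) ≈ 6.25.

6.25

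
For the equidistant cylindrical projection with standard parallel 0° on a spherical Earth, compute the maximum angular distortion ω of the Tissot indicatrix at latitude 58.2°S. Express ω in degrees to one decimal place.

36.1°

Plate carrée maps x = Rλ, y = Rφ. The meridian scale is h = 1 and the parallel scale is k = 1/cos φ = sec φ.
At 58.2°: h = 1.000, k = 1.898; principal scales a = 1.898, b = 1.000.
sin(ω/2) = (a − b)/(a + b) = 0.8977/2.898 = 0.3098, so ω = 2 arcsin(0.3098) ≈ 36.1°.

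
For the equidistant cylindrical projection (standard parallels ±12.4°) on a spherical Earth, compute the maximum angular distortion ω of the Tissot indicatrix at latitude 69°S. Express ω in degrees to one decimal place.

55.2°

In the equirectangular projection with standard parallel φ₀ = 12.4° (x = Rλ cos φ₀, y = Rφ), meridians are true-scale (h = 1) and the parallel scale is k = cos φ₀ / cos φ.
At 69°: h = 1.000, k = 2.725; principal scales a = 2.725, b = 1.000.
sin(ω/2) = (a − b)/(a + b) = 1.725/3.725 = 0.4631, so ω = 2 arcsin(0.4631) ≈ 55.2°.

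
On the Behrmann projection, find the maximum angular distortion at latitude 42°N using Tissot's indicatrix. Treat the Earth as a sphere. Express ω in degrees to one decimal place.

17.5°

Behrmann is a cylindrical equal-area projection with standard parallels at ±30°. Cylindrical equal-area (φ₀ = 30°): h = cos φ / cos 30° along meridians, k = cos 30° / cos φ along parallels; h·k = 1.
At 42°: h = 0.8581, k = 1.165; principal scales a = 1.165, b = 0.8581.
sin(ω/2) = (a − b)/(a + b) = 0.3072/2.023 = 0.1518, so ω = 2 arcsin(0.1518) ≈ 17.5°.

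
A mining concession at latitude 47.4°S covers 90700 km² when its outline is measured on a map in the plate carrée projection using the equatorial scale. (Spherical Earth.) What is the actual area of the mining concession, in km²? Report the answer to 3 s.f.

61400 km²

Plate carrée maps x = Rλ, y = Rφ. The meridian scale is h = 1 and the parallel scale is k = 1/cos φ = sec φ.
Areal scale = h·k = 1 × sec φ; at 47.4°, h = 1.000, k = 1.477, so h·k = 1.477.
True area = apparent / (areal scale) = 90700 / 1.477 ≈ 61400 km².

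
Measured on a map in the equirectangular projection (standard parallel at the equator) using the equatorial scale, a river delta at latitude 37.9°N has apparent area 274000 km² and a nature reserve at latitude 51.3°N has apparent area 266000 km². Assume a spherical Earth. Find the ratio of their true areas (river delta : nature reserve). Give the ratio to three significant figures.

Plate carrée has h = 1 and k = sec φ, giving areal scale sec φ; true area = (apparent area) · cos φ.
True area of river delta: 274000 × cos(37.9°) = 274000 × 0.7891 = 216200 km².
True area of nature reserve: 266000 × cos(51.3°) = 266000 × 0.6252 = 166300 km².
Ratio = 216200 / 166300 ≈ 1.30.

1.30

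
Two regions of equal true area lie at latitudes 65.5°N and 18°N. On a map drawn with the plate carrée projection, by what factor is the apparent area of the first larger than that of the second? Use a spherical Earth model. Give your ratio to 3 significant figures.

For the equirectangular projection with φ₀ = 0 (plate carrée), h = 1 along meridians and k = sec φ along parallels.
Areal scale at 65.5°: h·k = 1.000 × 2.411 = 2.411.
Areal scale at 18°: h·k = 1.000 × 1.051 = 1.051.
Ratio = 2.411/1.051 ≈ 2.29.

2.29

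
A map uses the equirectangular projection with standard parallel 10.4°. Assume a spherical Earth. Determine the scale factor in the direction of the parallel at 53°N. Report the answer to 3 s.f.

1.63

In the equirectangular projection with standard parallel φ₀ = 10.4° (x = Rλ cos φ₀, y = Rφ), meridians are true-scale (h = 1) and the parallel scale is k = cos φ₀ / cos φ.
k = cos 10.4° / cos 53° = 0.9836/0.6018 = 1.634.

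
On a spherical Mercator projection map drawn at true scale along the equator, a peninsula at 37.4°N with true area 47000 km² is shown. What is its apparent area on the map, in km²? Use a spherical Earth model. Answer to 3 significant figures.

For Mercator, h = k = sec φ (a conformal cylindrical projection has a single point scale, 1/cos φ).
Areal scale = k² = sec²φ = 1/cos²(37.4°) = 1/0.7944² = 1.585.
Apparent area = 47000 × 1.585 ≈ 74500 km².

74500 km²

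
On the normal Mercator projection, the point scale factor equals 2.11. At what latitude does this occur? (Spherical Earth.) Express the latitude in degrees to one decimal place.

61.7°

Mercator scale is k = sec φ = 1/cos φ.
1/cos φ = 2.11  ⇒  cos φ = 0.4739  ⇒  φ = arccos(0.4739) ≈ 61.7°.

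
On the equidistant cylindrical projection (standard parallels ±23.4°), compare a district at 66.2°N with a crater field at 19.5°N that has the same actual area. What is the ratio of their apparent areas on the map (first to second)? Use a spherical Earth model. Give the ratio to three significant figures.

The equidistant cylindrical projection with φ₀ = 23.4° has h = 1 (meridians true) and k = cos φ₀ / cos φ along parallels.
Areal scale at 66.2°: h·k = 1.000 × 2.274 = 2.274.
Areal scale at 19.5°: h·k = 1.000 × 0.9736 = 0.9736.
Ratio = 2.274/0.9736 ≈ 2.34.

2.34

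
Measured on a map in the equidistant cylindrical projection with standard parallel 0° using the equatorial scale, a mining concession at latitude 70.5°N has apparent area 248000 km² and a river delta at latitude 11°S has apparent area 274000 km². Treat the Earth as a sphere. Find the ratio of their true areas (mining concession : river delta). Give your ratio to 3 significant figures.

Plate carrée has h = 1 and k = sec φ, giving areal scale sec φ; true area = (apparent area) · cos φ.
True area of mining concession: 248000 × cos(70.5°) = 248000 × 0.3338 = 82780 km².
True area of river delta: 274000 × cos(11°) = 274000 × 0.9816 = 269000 km².
Ratio = 82780 / 269000 ≈ 0.308.

0.308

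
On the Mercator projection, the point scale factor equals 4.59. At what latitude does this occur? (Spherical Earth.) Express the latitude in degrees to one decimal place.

Mercator scale is k = sec φ = 1/cos φ.
1/cos φ = 4.59  ⇒  cos φ = 0.2179  ⇒  φ = arccos(0.2179) ≈ 77.4°.

77.4°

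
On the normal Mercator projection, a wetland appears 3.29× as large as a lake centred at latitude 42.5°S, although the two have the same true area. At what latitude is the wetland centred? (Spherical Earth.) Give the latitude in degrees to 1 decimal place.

For equal true areas on Mercator, apparent areas scale as sec²φ, so the ratio is cos²φ₂ / cos²φ₁.
cos²φ₂ / cos²φ₁ = 3.29  ⇒  cos φ₁ = cos 42.5° / √3.29 = 0.7373/1.814 = 0.4065.
φ₁ = arccos(0.4065) ≈ 66.0°.

66.0°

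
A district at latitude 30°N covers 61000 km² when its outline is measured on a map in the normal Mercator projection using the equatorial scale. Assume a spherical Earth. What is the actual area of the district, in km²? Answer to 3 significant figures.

For Mercator, h = k = sec φ (a conformal cylindrical projection has a single point scale, 1/cos φ).
Areal scale = k² = sec²φ = 1/cos²(30°) = 1/0.8660² = 1.333.
True area = apparent / (areal scale) = 61000 / 1.333 ≈ 45800 km².

45800 km²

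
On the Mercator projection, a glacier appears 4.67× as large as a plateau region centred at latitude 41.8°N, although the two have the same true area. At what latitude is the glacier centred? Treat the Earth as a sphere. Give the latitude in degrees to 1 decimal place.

69.8°

On Mercator, (apparent₁)/(apparent₂) = sec²φ₁ / sec²φ₂ when true areas are equal.
cos²φ₂ / cos²φ₁ = 4.67  ⇒  cos φ₁ = cos 41.8° / √4.67 = 0.7455/2.161 = 0.3450.
φ₁ = arccos(0.3450) ≈ 69.8°.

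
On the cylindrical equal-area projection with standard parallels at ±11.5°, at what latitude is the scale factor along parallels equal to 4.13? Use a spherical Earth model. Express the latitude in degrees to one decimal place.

76.3°

A cylindrical equal-area projection with standard parallel φ₀ has meridian scale h = cos φ / cos φ₀ and parallel scale k = cos φ₀ / cos φ (so areas are preserved, h·k = 1).
k = cos φ₀ / cos φ = 4.13  ⇒  cos φ = cos 11.5° / 4.13 = 0.2373.
φ = arccos(0.2373) ≈ 76.3°.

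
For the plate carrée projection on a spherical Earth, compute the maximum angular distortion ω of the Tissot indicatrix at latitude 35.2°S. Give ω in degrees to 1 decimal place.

11.6°

In the plate carrée (x = Rλ, y = Rφ), meridians are true-scale (h = 1) and parallels are stretched by k = sec φ.
At 35.2°: h = 1.000, k = 1.224; principal scales a = 1.224, b = 1.000.
sin(ω/2) = (a − b)/(a + b) = 0.2238/2.224 = 0.1006, so ω = 2 arcsin(0.1006) ≈ 11.6°.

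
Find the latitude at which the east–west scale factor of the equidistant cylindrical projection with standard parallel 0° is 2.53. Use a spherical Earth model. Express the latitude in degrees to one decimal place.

Plate carrée: h = 1, k = sec φ along parallels.
sec φ = 2.53  ⇒  cos φ = 0.3953  ⇒  φ ≈ 66.7°.

66.7°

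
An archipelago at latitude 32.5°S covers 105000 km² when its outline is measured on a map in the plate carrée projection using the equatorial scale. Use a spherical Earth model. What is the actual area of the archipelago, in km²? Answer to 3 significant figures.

88600 km²

Plate carrée maps x = Rλ, y = Rφ. The meridian scale is h = 1 and the parallel scale is k = 1/cos φ = sec φ.
Areal scale = h·k = 1 × sec φ; at 32.5°, h = 1.000, k = 1.186, so h·k = 1.186.
True area = apparent / (areal scale) = 105000 / 1.186 ≈ 88600 km².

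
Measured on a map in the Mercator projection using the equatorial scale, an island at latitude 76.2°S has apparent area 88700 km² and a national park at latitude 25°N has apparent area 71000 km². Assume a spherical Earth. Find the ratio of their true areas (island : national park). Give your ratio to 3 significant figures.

0.0865

On Mercator the areal scale is sec²φ, so true area = apparent × cos²φ.
True area of island: 88700 × cos²(76.2°) = 88700 × 0.05690 = 5047 km².
True area of national park: 71000 × cos²(25°) = 71000 × 0.8214 = 58320 km².
Ratio = 5047 / 58320 ≈ 0.0865.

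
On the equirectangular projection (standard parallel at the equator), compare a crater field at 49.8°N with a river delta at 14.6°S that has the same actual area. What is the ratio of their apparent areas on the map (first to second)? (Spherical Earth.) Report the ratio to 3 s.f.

For the equirectangular projection with φ₀ = 0 (plate carrée), h = 1 along meridians and k = sec φ along parallels.
Areal scale at 49.8°: h·k = 1.000 × 1.549 = 1.549.
Areal scale at 14.6°: h·k = 1.000 × 1.033 = 1.033.
Ratio = 1.549/1.033 ≈ 1.50.

1.50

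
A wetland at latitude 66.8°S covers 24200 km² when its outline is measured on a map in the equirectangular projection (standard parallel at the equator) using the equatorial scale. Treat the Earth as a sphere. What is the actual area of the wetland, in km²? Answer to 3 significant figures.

9530 km²

Plate carrée maps x = Rλ, y = Rφ. The meridian scale is h = 1 and the parallel scale is k = 1/cos φ = sec φ.
Areal scale = h·k = 1 × sec φ; at 66.8°, h = 1.000, k = 2.538, so h·k = 2.538.
True area = apparent / (areal scale) = 24200 / 2.538 ≈ 9530 km².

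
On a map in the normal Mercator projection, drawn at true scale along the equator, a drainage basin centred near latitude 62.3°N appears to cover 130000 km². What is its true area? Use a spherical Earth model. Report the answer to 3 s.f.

For Mercator, h = k = sec φ (a conformal cylindrical projection has a single point scale, 1/cos φ).
Areal scale = k² = sec²φ = 1/cos²(62.3°) = 1/0.4648² = 4.628.
True area = apparent / (areal scale) = 130000 / 4.628 ≈ 28100 km².

28100 km²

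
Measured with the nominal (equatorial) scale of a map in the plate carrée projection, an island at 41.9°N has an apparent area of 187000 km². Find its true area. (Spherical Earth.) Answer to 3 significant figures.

For the equirectangular projection with φ₀ = 0 (plate carrée), h = 1 along meridians and k = sec φ along parallels.
Areal scale = h·k = 1 × sec φ; at 41.9°, h = 1.000, k = 1.344, so h·k = 1.344.
True area = apparent / (areal scale) = 187000 / 1.344 ≈ 139000 km².

139000 km²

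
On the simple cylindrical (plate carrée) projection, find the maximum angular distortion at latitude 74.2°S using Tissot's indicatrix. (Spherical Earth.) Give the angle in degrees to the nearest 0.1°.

For the equirectangular projection with φ₀ = 0 (plate carrée), h = 1 along meridians and k = sec φ along parallels.
At 74.2°: h = 1.000, k = 3.673; principal scales a = 3.673, b = 1.000.
sin(ω/2) = (a − b)/(a + b) = 2.673/4.673 = 0.5720, so ω = 2 arcsin(0.5720) ≈ 69.8°.

69.8°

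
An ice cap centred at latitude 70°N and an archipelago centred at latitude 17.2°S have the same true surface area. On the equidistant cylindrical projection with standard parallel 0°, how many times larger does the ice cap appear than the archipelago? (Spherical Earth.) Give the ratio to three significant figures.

For the equirectangular projection with φ₀ = 0 (plate carrée), h = 1 along meridians and k = sec φ along parallels.
Areal scale at 70°: h·k = 1.000 × 2.924 = 2.924.
Areal scale at 17.2°: h·k = 1.000 × 1.047 = 1.047.
Ratio = 2.924/1.047 ≈ 2.79.

2.79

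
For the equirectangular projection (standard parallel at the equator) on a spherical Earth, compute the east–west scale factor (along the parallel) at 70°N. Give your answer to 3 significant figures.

2.92

Plate carrée maps x = Rλ, y = Rφ. The meridian scale is h = 1 and the parallel scale is k = 1/cos φ = sec φ.
k = 1/cos 70° = 1/0.3420 = 2.924.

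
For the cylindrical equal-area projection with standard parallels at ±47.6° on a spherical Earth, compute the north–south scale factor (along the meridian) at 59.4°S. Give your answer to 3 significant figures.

Cylindrical equal-area (φ₀ = 47.6°): h = cos φ / cos 47.6° along meridians, k = cos 47.6° / cos φ along parallels; h·k = 1.
h = cos 59.4° / cos 47.6° = 0.5090/0.6743 = 0.7549.

0.755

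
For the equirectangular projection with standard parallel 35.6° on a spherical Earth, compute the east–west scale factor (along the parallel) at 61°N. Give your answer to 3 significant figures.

1.68

In the equirectangular projection with standard parallel φ₀ = 35.6° (x = Rλ cos φ₀, y = Rφ), meridians are true-scale (h = 1) and the parallel scale is k = cos φ₀ / cos φ.
k = cos 35.6° / cos 61° = 0.8131/0.4848 = 1.677.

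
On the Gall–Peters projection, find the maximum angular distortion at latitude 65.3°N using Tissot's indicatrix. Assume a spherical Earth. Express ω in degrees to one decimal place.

57.7°

Gall–Peters is a cylindrical equal-area projection with standard parallels at ±45°. Cylindrical equal-area (φ₀ = 45°): h = cos φ / cos 45° along meridians, k = cos 45° / cos φ along parallels; h·k = 1.
At 65.3°: h = 0.5910, k = 1.692; principal scales a = 1.692, b = 0.5910.
sin(ω/2) = (a − b)/(a + b) = 1.101/2.283 = 0.4823, so ω = 2 arcsin(0.4823) ≈ 57.7°.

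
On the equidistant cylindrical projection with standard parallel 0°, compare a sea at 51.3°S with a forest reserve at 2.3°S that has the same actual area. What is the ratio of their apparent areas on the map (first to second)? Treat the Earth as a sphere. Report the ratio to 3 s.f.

For the equirectangular projection with φ₀ = 0 (plate carrée), h = 1 along meridians and k = sec φ along parallels.
Areal scale at 51.3°: h·k = 1.000 × 1.599 = 1.599.
Areal scale at 2.3°: h·k = 1.000 × 1.001 = 1.001.
Ratio = 1.599/1.001 ≈ 1.60.

1.60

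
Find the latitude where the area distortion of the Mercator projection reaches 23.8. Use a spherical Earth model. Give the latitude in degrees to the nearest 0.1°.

Mercator areal scale is sec²φ.
sec²φ = 23.8  ⇒  cos²φ = 0.04202  ⇒  cos φ = 0.2050.
φ = arccos(0.2050) ≈ 78.2°.

78.2°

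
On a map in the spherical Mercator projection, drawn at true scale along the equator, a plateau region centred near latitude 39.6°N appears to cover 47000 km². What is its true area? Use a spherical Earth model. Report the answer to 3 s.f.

The Mercator projection is conformal; its linear scale factor is the same in every direction and equals sec φ = 1/cos φ.
Areal scale = k² = sec²φ = 1/cos²(39.6°) = 1/0.7705² = 1.684.
True area = apparent / (areal scale) = 47000 / 1.684 ≈ 27900 km².

27900 km²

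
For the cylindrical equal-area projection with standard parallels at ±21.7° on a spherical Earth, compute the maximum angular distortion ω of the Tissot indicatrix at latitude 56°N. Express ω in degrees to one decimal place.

For cylindrical equal-area with standard parallel φ₀, h = cos φ / cos φ₀ and k = cos φ₀ / cos φ, so h·k = 1.
At 56°: h = 0.6018, k = 1.662; principal scales a = 1.662, b = 0.6018.
sin(ω/2) = (a − b)/(a + b) = 1.060/2.263 = 0.4682, so ω = 2 arcsin(0.4682) ≈ 55.8°.

55.8°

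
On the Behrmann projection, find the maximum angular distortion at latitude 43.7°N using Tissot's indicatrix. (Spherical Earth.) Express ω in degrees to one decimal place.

The Behrmann projection is cylindrical equal-area with φ₀ = 30°. A cylindrical equal-area projection with standard parallel φ₀ has meridian scale h = cos φ / cos φ₀ and parallel scale k = cos φ₀ / cos φ (so areas are preserved, h·k = 1).
At 43.7°: h = 0.8348, k = 1.198; principal scales a = 1.198, b = 0.8348.
sin(ω/2) = (a − b)/(a + b) = 0.3631/2.033 = 0.1786, so ω = 2 arcsin(0.1786) ≈ 20.6°.

20.6°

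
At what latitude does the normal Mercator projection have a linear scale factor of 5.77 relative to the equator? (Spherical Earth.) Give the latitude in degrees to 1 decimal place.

80.0°

Mercator scale is k = sec φ = 1/cos φ.
1/cos φ = 5.77  ⇒  cos φ = 0.1733  ⇒  φ = arccos(0.1733) ≈ 80.0°.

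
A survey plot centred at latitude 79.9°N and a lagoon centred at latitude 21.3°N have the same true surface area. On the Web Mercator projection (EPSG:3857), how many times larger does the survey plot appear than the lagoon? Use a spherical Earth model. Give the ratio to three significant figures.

Mercator is conformal with k = sec φ, so areal scale = k² = sec²φ.
At 79.9°: sec²(79.9°) = 1/0.1754² = 32.52.
At 21.3°: sec²(21.3°) = 1/0.9317² = 1.152.
Ratio = 32.52/1.152 = cos²(21.3°)/cos²(79.9°) ≈ 28.2.

28.2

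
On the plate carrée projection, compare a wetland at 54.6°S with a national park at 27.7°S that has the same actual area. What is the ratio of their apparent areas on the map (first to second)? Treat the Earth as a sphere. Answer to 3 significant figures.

1.53

In the plate carrée (x = Rλ, y = Rφ), meridians are true-scale (h = 1) and parallels are stretched by k = sec φ.
Areal scale at 54.6°: h·k = 1.000 × 1.726 = 1.726.
Areal scale at 27.7°: h·k = 1.000 × 1.129 = 1.129.
Ratio = 1.726/1.129 ≈ 1.53.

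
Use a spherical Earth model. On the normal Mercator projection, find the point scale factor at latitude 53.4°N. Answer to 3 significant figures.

1.68

Mercator is conformal, so the point scale is isotropic: h = k = sec φ = 1/cos φ.
k = 1/cos 53.4° = 1/0.5962 = 1.677.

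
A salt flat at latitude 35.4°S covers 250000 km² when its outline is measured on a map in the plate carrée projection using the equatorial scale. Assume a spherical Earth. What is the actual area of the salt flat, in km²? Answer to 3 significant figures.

In the plate carrée (x = Rλ, y = Rφ), meridians are true-scale (h = 1) and parallels are stretched by k = sec φ.
Areal scale = h·k = 1 × sec φ; at 35.4°, h = 1.000, k = 1.227, so h·k = 1.227.
True area = apparent / (areal scale) = 250000 / 1.227 ≈ 204000 km².

204000 km²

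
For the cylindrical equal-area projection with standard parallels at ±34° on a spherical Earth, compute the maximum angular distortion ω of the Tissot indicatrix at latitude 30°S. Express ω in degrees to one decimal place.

5.0°

Cylindrical equal-area (φ₀ = 34°): h = cos φ / cos 34° along meridians, k = cos 34° / cos φ along parallels; h·k = 1.
At 30°: h = 1.045, k = 0.9573; principal scales a = 1.045, b = 0.9573.
sin(ω/2) = (a − b)/(a + b) = 0.08733/2.002 = 0.04362, so ω = 2 arcsin(0.04362) ≈ 5.0°.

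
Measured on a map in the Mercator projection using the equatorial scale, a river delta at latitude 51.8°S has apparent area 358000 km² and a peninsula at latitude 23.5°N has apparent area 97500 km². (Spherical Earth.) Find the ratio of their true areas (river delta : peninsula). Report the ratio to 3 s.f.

1.67

Mercator's areal exaggeration is sec²φ; hence true area = (apparent area) · cos²φ.
True area of river delta: 358000 × cos²(51.8°) = 358000 × 0.3824 = 136900 km².
True area of peninsula: 97500 × cos²(23.5°) = 97500 × 0.8410 = 82000 km².
Ratio = 136900 / 82000 ≈ 1.67.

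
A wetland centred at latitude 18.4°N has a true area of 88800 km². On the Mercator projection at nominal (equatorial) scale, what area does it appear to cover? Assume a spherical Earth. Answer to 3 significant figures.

For Mercator, h = k = sec φ (a conformal cylindrical projection has a single point scale, 1/cos φ).
Areal scale = k² = sec²φ = 1/cos²(18.4°) = 1/0.9489² = 1.111.
Apparent area = 88800 × 1.111 ≈ 98600 km².

98600 km²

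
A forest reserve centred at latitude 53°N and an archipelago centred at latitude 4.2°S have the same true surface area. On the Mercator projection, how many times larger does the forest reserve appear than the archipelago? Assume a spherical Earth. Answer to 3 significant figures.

On Mercator, area is exaggerated by sec²φ = 1/cos²φ.
At 53°: sec²(53°) = 1/0.6018² = 2.761.
At 4.2°: sec²(4.2°) = 1/0.9973² = 1.005.
Ratio = 2.761/1.005 = cos²(4.2°)/cos²(53°) ≈ 2.75.

2.75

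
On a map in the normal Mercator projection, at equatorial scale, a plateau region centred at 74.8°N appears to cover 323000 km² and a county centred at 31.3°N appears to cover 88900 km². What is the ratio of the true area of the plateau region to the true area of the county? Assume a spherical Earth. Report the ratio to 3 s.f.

Since Mercator area scale is 1/cos²φ, the true area equals the apparent area multiplied by cos²φ.
True area of plateau region: 323000 × cos²(74.8°) = 323000 × 0.06874 = 22200 km².
True area of county: 88900 × cos²(31.3°) = 88900 × 0.7301 = 64910 km².
Ratio = 22200 / 64910 ≈ 0.342.

0.342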